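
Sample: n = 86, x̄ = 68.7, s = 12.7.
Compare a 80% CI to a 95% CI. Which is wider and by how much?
95% CI is wider by 1.91

df = 85
80% CI: t* = 1.292, (66.93, 70.47), width = 2 · t* · s/√n = 3.54
95% CI: t* = 1.988, (65.98, 71.42), width = 2 · t* · s/√n = 5.45

The 95% CI is wider by 5.45 - 3.54 = 1.91.
Higher confidence requires a wider interval.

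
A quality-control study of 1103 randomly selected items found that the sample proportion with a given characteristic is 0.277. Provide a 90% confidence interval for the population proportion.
(0.255, 0.299)

Proportion CI:
SE = √(p̂(1-p̂)/n) = √(0.277 · 0.723 / 1103) = 0.01347

z* = 1.645
Margin = z* · SE = 1.645 · 0.01347 = 0.0222

CI: 0.277 ± 0.0222 = (0.255, 0.299)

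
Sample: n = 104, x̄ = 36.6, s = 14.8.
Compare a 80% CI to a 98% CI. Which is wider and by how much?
98% CI is wider by 3.12

df = 103
80% CI: t* = 1.290, (34.73, 38.47), width = 2 · t* · s/√n = 3.74
98% CI: t* = 2.363, (33.17, 40.03), width = 2 · t* · s/√n = 6.86

The 98% CI is wider by 6.86 - 3.74 = 3.12.
Higher confidence requires a wider interval.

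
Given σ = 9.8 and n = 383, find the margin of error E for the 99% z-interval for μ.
Margin of error = 1.29

Margin of error = z* · σ/√n
= 2.576 · 9.8/√383
= 2.576 · 9.8/19.5704
= 1.29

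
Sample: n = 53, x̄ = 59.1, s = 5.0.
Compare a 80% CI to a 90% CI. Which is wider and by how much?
90% CI is wider by 0.52

df = 52
80% CI: t* = 1.298, (58.21, 59.99), width = 2 · t* · s/√n = 1.78
90% CI: t* = 1.675, (57.95, 60.25), width = 2 · t* · s/√n = 2.30

The 90% CI is wider by 2.30 - 1.78 = 0.52.
Higher confidence requires a wider interval.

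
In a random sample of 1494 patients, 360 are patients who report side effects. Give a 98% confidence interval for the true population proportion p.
(0.215, 0.267)

Proportion CI:
p̂ = 360/1494 = 0.24096
SE = √(p̂(1-p̂)/n) = √(0.24096 · 0.75904 / 1494) = 0.01106

z* = 2.326
Margin = z* · SE = 2.326 · 0.01106 = 0.0257

CI: 0.24096 ± 0.0257 = (0.215, 0.267)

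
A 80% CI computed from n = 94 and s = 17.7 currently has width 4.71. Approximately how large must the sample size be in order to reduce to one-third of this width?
n ≈ 846

CI width ∝ 1/√n
To reduce width by factor 3, need √n to grow by 3 → need 3² = 9 times as many samples.

Current: n = 94, width = 4.71
New: n = 846, width ≈ 1.56

Width reduced by factor of 4.71/1.56 = 3.02.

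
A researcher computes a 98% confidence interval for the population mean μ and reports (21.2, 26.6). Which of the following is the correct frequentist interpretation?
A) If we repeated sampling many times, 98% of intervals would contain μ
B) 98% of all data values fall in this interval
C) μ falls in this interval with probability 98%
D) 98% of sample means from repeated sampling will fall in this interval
A

A) Correct — this is the frequentist long-run coverage interpretation.
B) Wrong — a CI is about the parameter μ, not individual data values.
C) Wrong — μ is fixed; the randomness lives in the interval, not in μ.
D) Wrong — coverage applies to intervals containing μ, not to future x̄ values.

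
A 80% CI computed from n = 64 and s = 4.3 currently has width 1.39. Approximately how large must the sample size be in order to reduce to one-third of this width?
n ≈ 576

CI width ∝ 1/√n
To reduce width by factor 3, need √n to grow by 3 → need 3² = 9 times as many samples.

Current: n = 64, width = 1.39
New: n = 576, width ≈ 0.46

Width reduced by factor of 1.39/0.46 = 3.02.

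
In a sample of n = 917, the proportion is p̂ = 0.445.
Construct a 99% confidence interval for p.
(0.403, 0.487)

Proportion CI:
SE = √(p̂(1-p̂)/n) = √(0.445 · 0.555 / 917) = 0.01641

z* = 2.576
Margin = z* · SE = 2.576 · 0.01641 = 0.0423

CI: 0.445 ± 0.0423 = (0.403, 0.487)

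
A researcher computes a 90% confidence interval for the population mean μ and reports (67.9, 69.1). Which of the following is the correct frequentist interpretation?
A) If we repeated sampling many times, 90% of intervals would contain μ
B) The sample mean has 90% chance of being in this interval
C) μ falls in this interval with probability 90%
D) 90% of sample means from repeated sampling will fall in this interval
A

A) Correct — this is the frequentist long-run coverage interpretation.
B) Wrong — x̄ is observed and sits in the interval by construction.
C) Wrong — μ is fixed; the randomness lives in the interval, not in μ.
D) Wrong — coverage applies to intervals containing μ, not to future x̄ values.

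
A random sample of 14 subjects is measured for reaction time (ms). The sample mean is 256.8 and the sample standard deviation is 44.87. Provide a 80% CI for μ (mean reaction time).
(240.61, 272.99)

t-interval (σ unknown):
df = n - 1 = 13
t* = 1.350 for 80% confidence

Margin of error = t* · s/√n = 1.350 · 44.87/√14 = 16.19

CI: (240.61, 272.99)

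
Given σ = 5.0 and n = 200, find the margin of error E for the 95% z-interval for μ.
Margin of error = 0.69

Margin of error = z* · σ/√n
= 1.960 · 5.0/√200
= 1.960 · 5.0/14.1421
= 0.69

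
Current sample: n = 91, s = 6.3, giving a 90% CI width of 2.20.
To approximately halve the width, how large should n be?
n ≈ 364

CI width ∝ 1/√n
To reduce width by factor 2, need √n to grow by 2 → need 2² = 4 times as many samples.

Current: n = 91, width = 2.20
New: n = 364, width ≈ 1.09

Width reduced by factor of 2.20/1.09 = 2.02.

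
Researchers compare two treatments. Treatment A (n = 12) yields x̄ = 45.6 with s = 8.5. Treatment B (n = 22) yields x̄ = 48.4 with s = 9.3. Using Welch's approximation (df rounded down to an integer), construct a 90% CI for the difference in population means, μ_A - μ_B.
(-8.20, 2.60)

Difference: x̄₁ - x̄₂ = -2.80
SE = √(s₁²/n₁ + s₂²/n₂) = √(8.5²/12 + 9.3²/22) = 3.1547
df = 24.57 → 24 (Welch–Satterthwaite, rounded down)
t* = 1.711

CI: -2.80 ± 1.711 · 3.1547 = -2.80 ± 5.40 = (-8.20, 2.60)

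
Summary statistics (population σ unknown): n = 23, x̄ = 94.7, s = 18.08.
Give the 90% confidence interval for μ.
(88.23, 101.17)

t-interval (σ unknown):
df = n - 1 = 22
t* = 1.717 for 90% confidence

Margin of error = t* · s/√n = 1.717 · 18.08/√23 = 6.47

CI: (88.23, 101.17)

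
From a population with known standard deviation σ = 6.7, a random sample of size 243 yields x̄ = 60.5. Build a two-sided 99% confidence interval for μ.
(59.39, 61.61)

z-interval (σ known):
z* = 2.576 for 99% confidence

Margin of error = z* · σ/√n = 2.576 · 6.7/√243 = 1.11

CI: (60.5 - 1.11, 60.5 + 1.11) = (59.39, 61.61)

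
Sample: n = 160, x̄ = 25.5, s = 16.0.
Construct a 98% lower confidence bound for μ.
μ ≥ 22.88

Lower bound (one-sided):
t* = 2.071 (one-sided for 98%)
Lower bound = x̄ - t* · s/√n = 25.5 - 2.071 · 16.0/√160 = 22.88

We are 98% confident that μ ≥ 22.88.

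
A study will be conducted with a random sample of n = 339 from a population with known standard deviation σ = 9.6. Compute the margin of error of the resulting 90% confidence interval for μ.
Margin of error = 0.86

Margin of error = z* · σ/√n
= 1.645 · 9.6/√339
= 1.645 · 9.6/18.4120
= 0.86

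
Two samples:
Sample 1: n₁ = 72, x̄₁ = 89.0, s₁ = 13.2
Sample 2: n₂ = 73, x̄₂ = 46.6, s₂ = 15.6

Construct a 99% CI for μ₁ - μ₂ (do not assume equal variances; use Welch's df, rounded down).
(36.13, 48.67)

Difference: x̄₁ - x̄₂ = 42.40
SE = √(s₁²/n₁ + s₂²/n₂) = √(13.2²/72 + 15.6²/73) = 2.3987
df = 139.78 → 139 (Welch–Satterthwaite, rounded down)
t* = 2.612

CI: 42.40 ± 2.612 · 2.3987 = 42.40 ± 6.27 = (36.13, 48.67)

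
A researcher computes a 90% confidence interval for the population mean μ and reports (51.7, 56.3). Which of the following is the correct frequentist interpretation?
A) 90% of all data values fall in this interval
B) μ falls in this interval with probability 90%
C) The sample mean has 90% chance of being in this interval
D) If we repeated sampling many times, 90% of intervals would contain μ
D

A) Wrong — a CI is about the parameter μ, not individual data values.
B) Wrong — μ is fixed; the randomness lives in the interval, not in μ.
C) Wrong — x̄ is observed and sits in the interval by construction.
D) Correct — this is the frequentist long-run coverage interpretation.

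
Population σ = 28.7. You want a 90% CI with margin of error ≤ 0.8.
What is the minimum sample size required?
n ≥ 3483

For margin E ≤ 0.8:
n ≥ (z* · σ / E)²
n ≥ (1.645 · 28.7 / 0.8)²
n ≥ 3482.70

Minimum n = 3483 (rounding up)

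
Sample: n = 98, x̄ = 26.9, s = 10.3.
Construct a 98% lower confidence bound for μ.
μ ≥ 24.73

Lower bound (one-sided):
t* = 2.082 (one-sided for 98%)
Lower bound = x̄ - t* · s/√n = 26.9 - 2.082 · 10.3/√98 = 24.73

We are 98% confident that μ ≥ 24.73.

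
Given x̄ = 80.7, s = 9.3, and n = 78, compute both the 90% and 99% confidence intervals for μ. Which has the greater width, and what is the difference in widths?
99% CI is wider by 2.05

df = 77
90% CI: t* = 1.665, (78.95, 82.45), width = 2 · t* · s/√n = 3.51
99% CI: t* = 2.641, (77.92, 83.48), width = 2 · t* · s/√n = 5.56

The 99% CI is wider by 5.56 - 3.51 = 2.05.
Higher confidence requires a wider interval.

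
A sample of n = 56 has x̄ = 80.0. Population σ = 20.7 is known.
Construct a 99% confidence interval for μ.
(72.87, 87.13)

z-interval (σ known):
z* = 2.576 for 99% confidence

Margin of error = z* · σ/√n = 2.576 · 20.7/√56 = 7.13

CI: (80.0 - 7.13, 80.0 + 7.13) = (72.87, 87.13)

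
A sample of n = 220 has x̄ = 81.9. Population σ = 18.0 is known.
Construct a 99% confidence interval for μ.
(78.77, 85.03)

z-interval (σ known):
z* = 2.576 for 99% confidence

Margin of error = z* · σ/√n = 2.576 · 18.0/√220 = 3.13

CI: (81.9 - 3.13, 81.9 + 3.13) = (78.77, 85.03)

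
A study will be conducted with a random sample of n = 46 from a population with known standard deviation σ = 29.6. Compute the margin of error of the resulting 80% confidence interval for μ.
Margin of error = 5.60

Margin of error = z* · σ/√n
= 1.282 · 29.6/√46
= 1.282 · 29.6/6.7823
= 5.60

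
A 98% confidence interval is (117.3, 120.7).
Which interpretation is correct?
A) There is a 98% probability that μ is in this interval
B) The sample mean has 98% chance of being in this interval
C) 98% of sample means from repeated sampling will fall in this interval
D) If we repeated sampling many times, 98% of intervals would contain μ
D

A) Wrong — μ is fixed; the randomness lives in the interval, not in μ.
B) Wrong — x̄ is observed and sits in the interval by construction.
C) Wrong — coverage applies to intervals containing μ, not to future x̄ values.
D) Correct — this is the frequentist long-run coverage interpretation.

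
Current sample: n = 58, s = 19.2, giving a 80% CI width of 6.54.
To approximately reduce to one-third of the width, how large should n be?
n ≈ 522

CI width ∝ 1/√n
To reduce width by factor 3, need √n to grow by 3 → need 3² = 9 times as many samples.

Current: n = 58, width = 6.54
New: n = 522, width ≈ 2.16

Width reduced by factor of 6.54/2.16 = 3.03.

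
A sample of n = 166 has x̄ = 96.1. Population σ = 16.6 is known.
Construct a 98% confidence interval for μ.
(93.10, 99.10)

z-interval (σ known):
z* = 2.326 for 98% confidence

Margin of error = z* · σ/√n = 2.326 · 16.6/√166 = 3.00

CI: (96.1 - 3.00, 96.1 + 3.00) = (93.10, 99.10)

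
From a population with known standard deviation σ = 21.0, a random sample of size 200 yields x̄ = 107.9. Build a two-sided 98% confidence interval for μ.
(104.45, 111.35)

z-interval (σ known):
z* = 2.326 for 98% confidence

Margin of error = z* · σ/√n = 2.326 · 21.0/√200 = 3.45

CI: (107.9 - 3.45, 107.9 + 3.45) = (104.45, 111.35)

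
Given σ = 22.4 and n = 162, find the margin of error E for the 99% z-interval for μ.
Margin of error = 4.53

Margin of error = z* · σ/√n
= 2.576 · 22.4/√162
= 2.576 · 22.4/12.7279
= 4.53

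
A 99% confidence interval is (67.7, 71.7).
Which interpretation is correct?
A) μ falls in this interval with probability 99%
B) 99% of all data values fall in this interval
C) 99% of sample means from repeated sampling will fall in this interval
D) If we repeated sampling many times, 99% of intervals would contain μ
D

A) Wrong — μ is fixed; the randomness lives in the interval, not in μ.
B) Wrong — a CI is about the parameter μ, not individual data values.
C) Wrong — coverage applies to intervals containing μ, not to future x̄ values.
D) Correct — this is the frequentist long-run coverage interpretation.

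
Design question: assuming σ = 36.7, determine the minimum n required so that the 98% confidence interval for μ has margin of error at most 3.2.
n ≥ 712

For margin E ≤ 3.2:
n ≥ (z* · σ / E)²
n ≥ (2.326 · 36.7 / 3.2)²
n ≥ 711.63

Minimum n = 712 (rounding up)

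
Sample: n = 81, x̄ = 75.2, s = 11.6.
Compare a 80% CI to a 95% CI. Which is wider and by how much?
95% CI is wider by 1.80

df = 80
80% CI: t* = 1.292, (73.53, 76.87), width = 2 · t* · s/√n = 3.33
95% CI: t* = 1.990, (72.64, 77.76), width = 2 · t* · s/√n = 5.13

The 95% CI is wider by 5.13 - 3.33 = 1.80.
Higher confidence requires a wider interval.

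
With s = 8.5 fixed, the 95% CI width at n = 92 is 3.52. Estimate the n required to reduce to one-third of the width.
n ≈ 828

CI width ∝ 1/√n
To reduce width by factor 3, need √n to grow by 3 → need 3² = 9 times as many samples.

Current: n = 92, width = 3.52
New: n = 828, width ≈ 1.16

Width reduced by factor of 3.52/1.16 = 3.03.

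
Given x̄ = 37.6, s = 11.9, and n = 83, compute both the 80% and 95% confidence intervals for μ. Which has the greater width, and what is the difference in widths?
95% CI is wider by 1.82

df = 82
80% CI: t* = 1.292, (35.91, 39.29), width = 2 · t* · s/√n = 3.38
95% CI: t* = 1.989, (35.00, 40.20), width = 2 · t* · s/√n = 5.20

The 95% CI is wider by 5.20 - 3.38 = 1.82.
Higher confidence requires a wider interval.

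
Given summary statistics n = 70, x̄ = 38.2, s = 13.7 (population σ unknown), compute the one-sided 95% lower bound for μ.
μ ≥ 35.47

Lower bound (one-sided):
t* = 1.667 (one-sided for 95%)
Lower bound = x̄ - t* · s/√n = 38.2 - 1.667 · 13.7/√70 = 35.47

We are 95% confident that μ ≥ 35.47.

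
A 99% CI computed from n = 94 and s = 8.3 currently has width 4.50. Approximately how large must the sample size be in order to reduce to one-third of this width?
n ≈ 846

CI width ∝ 1/√n
To reduce width by factor 3, need √n to grow by 3 → need 3² = 9 times as many samples.

Current: n = 94, width = 4.50
New: n = 846, width ≈ 1.47

Width reduced by factor of 4.50/1.47 = 3.06.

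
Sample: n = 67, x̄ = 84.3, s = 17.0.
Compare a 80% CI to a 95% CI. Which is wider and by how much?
95% CI is wider by 2.92

df = 66
80% CI: t* = 1.295, (81.61, 86.99), width = 2 · t* · s/√n = 5.38
95% CI: t* = 1.997, (80.15, 88.45), width = 2 · t* · s/√n = 8.30

The 95% CI is wider by 8.30 - 5.38 = 2.92.
Higher confidence requires a wider interval.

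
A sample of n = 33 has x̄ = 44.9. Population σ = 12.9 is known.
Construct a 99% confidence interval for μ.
(39.12, 50.68)

z-interval (σ known):
z* = 2.576 for 99% confidence

Margin of error = z* · σ/√n = 2.576 · 12.9/√33 = 5.78

CI: (44.9 - 5.78, 44.9 + 5.78) = (39.12, 50.68)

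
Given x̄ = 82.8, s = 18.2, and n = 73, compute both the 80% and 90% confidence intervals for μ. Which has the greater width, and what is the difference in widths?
90% CI is wider by 1.59

df = 72
80% CI: t* = 1.293, (80.05, 85.55), width = 2 · t* · s/√n = 5.51
90% CI: t* = 1.666, (79.25, 86.35), width = 2 · t* · s/√n = 7.10

The 90% CI is wider by 7.10 - 5.51 = 1.59.
Higher confidence requires a wider interval.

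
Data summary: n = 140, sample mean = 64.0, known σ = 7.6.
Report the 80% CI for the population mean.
(63.18, 64.82)

z-interval (σ known):
z* = 1.282 for 80% confidence

Margin of error = z* · σ/√n = 1.282 · 7.6/√140 = 0.82

CI: (64.0 - 0.82, 64.0 + 0.82) = (63.18, 64.82)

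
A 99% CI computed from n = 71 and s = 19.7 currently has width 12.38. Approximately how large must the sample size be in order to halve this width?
n ≈ 284

CI width ∝ 1/√n
To reduce width by factor 2, need √n to grow by 2 → need 2² = 4 times as many samples.

Current: n = 71, width = 12.38
New: n = 284, width ≈ 6.06

Width reduced by factor of 12.38/6.06 = 2.04.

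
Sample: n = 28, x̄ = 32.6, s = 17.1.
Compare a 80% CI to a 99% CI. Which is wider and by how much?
99% CI is wider by 9.42

df = 27
80% CI: t* = 1.314, (28.35, 36.85), width = 2 · t* · s/√n = 8.49
99% CI: t* = 2.771, (23.65, 41.55), width = 2 · t* · s/√n = 17.91

The 99% CI is wider by 17.91 - 8.49 = 9.42.
Higher confidence requires a wider interval.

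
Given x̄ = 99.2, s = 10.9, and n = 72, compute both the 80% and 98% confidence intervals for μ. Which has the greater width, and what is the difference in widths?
98% CI is wider by 2.79

df = 71
80% CI: t* = 1.294, (97.54, 100.86), width = 2 · t* · s/√n = 3.32
98% CI: t* = 2.380, (96.14, 102.26), width = 2 · t* · s/√n = 6.11

The 98% CI is wider by 6.11 - 3.32 = 2.79.
Higher confidence requires a wider interval.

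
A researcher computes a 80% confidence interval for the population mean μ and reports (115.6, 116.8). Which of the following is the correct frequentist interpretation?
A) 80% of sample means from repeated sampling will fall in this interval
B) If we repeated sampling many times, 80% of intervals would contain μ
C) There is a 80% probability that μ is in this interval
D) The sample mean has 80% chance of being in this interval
B

A) Wrong — coverage applies to intervals containing μ, not to future x̄ values.
B) Correct — this is the frequentist long-run coverage interpretation.
C) Wrong — μ is fixed; the randomness lives in the interval, not in μ.
D) Wrong — x̄ is observed and sits in the interval by construction.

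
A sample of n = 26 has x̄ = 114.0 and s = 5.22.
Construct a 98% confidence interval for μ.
(111.46, 116.54)

t-interval (σ unknown):
df = n - 1 = 25
t* = 2.485 for 98% confidence

Margin of error = t* · s/√n = 2.485 · 5.22/√26 = 2.54

CI: (111.46, 116.54)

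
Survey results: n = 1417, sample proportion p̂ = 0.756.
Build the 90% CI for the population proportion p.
(0.737, 0.775)

Proportion CI:
SE = √(p̂(1-p̂)/n) = √(0.756 · 0.244 / 1417) = 0.01141

z* = 1.645
Margin = z* · SE = 1.645 · 0.01141 = 0.0188

CI: 0.756 ± 0.0188 = (0.737, 0.775)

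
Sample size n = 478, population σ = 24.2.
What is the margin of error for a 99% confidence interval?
Margin of error = 2.85

Margin of error = z* · σ/√n
= 2.576 · 24.2/√478
= 2.576 · 24.2/21.8632
= 2.85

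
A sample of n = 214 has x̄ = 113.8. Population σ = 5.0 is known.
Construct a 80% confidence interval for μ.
(113.36, 114.24)

z-interval (σ known):
z* = 1.282 for 80% confidence

Margin of error = z* · σ/√n = 1.282 · 5.0/√214 = 0.44

CI: (113.8 - 0.44, 113.8 + 0.44) = (113.36, 114.24)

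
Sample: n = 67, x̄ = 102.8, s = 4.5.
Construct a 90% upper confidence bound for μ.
μ ≤ 103.51

Upper bound (one-sided):
t* = 1.295 (one-sided for 90%)
Upper bound = x̄ + t* · s/√n = 102.8 + 1.295 · 4.5/√67 = 103.51

We are 90% confident that μ ≤ 103.51.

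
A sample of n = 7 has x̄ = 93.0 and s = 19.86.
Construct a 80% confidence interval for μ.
(82.19, 103.81)

t-interval (σ unknown):
df = n - 1 = 6
t* = 1.440 for 80% confidence

Margin of error = t* · s/√n = 1.440 · 19.86/√7 = 10.81

CI: (82.19, 103.81)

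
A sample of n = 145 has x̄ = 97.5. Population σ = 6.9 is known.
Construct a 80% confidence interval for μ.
(96.77, 98.23)

z-interval (σ known):
z* = 1.282 for 80% confidence

Margin of error = z* · σ/√n = 1.282 · 6.9/√145 = 0.73

CI: (97.5 - 0.73, 97.5 + 0.73) = (96.77, 98.23)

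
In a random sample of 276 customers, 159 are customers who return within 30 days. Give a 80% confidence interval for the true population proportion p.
(0.538, 0.614)

Proportion CI:
p̂ = 159/276 = 0.57609
SE = √(p̂(1-p̂)/n) = √(0.57609 · 0.42391 / 276) = 0.02975

z* = 1.282
Margin = z* · SE = 1.282 · 0.02975 = 0.0381

CI: 0.57609 ± 0.0381 = (0.538, 0.614)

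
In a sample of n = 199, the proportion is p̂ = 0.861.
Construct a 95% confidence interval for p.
(0.813, 0.909)

Proportion CI:
SE = √(p̂(1-p̂)/n) = √(0.861 · 0.139 / 199) = 0.02452

z* = 1.960
Margin = z* · SE = 1.960 · 0.02452 = 0.0481

CI: 0.861 ± 0.0481 = (0.813, 0.909)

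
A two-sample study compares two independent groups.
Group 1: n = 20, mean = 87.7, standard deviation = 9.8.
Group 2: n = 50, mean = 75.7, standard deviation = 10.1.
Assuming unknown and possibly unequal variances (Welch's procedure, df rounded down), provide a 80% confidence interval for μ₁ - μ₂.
(8.58, 15.42)

Difference: x̄₁ - x̄₂ = 12.00
SE = √(s₁²/n₁ + s₂²/n₂) = √(9.8²/20 + 10.1²/50) = 2.6158
df = 36.05 → 36 (Welch–Satterthwaite, rounded down)
t* = 1.306

CI: 12.00 ± 1.306 · 2.6158 = 12.00 ± 3.42 = (8.58, 15.42)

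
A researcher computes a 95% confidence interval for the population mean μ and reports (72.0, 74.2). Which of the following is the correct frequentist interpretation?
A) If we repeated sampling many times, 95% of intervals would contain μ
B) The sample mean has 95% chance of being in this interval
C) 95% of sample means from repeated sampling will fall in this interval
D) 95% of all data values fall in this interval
A

A) Correct — this is the frequentist long-run coverage interpretation.
B) Wrong — x̄ is observed and sits in the interval by construction.
C) Wrong — coverage applies to intervals containing μ, not to future x̄ values.
D) Wrong — a CI is about the parameter μ, not individual data values.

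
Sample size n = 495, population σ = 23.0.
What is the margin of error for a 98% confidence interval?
Margin of error = 2.40

Margin of error = z* · σ/√n
= 2.326 · 23.0/√495
= 2.326 · 23.0/22.2486
= 2.40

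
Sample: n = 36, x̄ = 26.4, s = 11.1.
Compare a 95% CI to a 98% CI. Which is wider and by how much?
98% CI is wider by 1.51

df = 35
95% CI: t* = 2.030, (22.64, 30.16), width = 2 · t* · s/√n = 7.51
98% CI: t* = 2.438, (21.89, 30.91), width = 2 · t* · s/√n = 9.02

The 98% CI is wider by 9.02 - 7.51 = 1.51.
Higher confidence requires a wider interval.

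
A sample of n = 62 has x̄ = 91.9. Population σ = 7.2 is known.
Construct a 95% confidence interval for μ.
(90.11, 93.69)

z-interval (σ known):
z* = 1.960 for 95% confidence

Margin of error = z* · σ/√n = 1.960 · 7.2/√62 = 1.79

CI: (91.9 - 1.79, 91.9 + 1.79) = (90.11, 93.69)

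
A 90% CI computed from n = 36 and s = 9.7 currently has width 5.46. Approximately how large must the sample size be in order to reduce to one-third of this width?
n ≈ 324

CI width ∝ 1/√n
To reduce width by factor 3, need √n to grow by 3 → need 3² = 9 times as many samples.

Current: n = 36, width = 5.46
New: n = 324, width ≈ 1.78

Width reduced by factor of 5.46/1.78 = 3.07.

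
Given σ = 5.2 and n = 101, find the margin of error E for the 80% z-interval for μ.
Margin of error = 0.66

Margin of error = z* · σ/√n
= 1.282 · 5.2/√101
= 1.282 · 5.2/10.0499
= 0.66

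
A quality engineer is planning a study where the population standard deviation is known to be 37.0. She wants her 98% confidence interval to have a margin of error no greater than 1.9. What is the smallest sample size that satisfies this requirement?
n ≥ 2052

For margin E ≤ 1.9:
n ≥ (z* · σ / E)²
n ≥ (2.326 · 37.0 / 1.9)²
n ≥ 2051.71

Minimum n = 2052 (rounding up)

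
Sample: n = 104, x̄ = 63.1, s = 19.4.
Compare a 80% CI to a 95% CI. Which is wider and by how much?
95% CI is wider by 2.63

df = 103
80% CI: t* = 1.290, (60.65, 65.55), width = 2 · t* · s/√n = 4.91
95% CI: t* = 1.983, (59.33, 66.87), width = 2 · t* · s/√n = 7.54

The 95% CI is wider by 7.54 - 4.91 = 2.63.
Higher confidence requires a wider interval.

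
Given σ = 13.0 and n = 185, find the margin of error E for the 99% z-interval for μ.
Margin of error = 2.46

Margin of error = z* · σ/√n
= 2.576 · 13.0/√185
= 2.576 · 13.0/13.6015
= 2.46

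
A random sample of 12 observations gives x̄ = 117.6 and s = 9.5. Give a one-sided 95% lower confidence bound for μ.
μ ≥ 112.67

Lower bound (one-sided):
t* = 1.796 (one-sided for 95%)
Lower bound = x̄ - t* · s/√n = 117.6 - 1.796 · 9.5/√12 = 112.67

We are 95% confident that μ ≥ 112.67.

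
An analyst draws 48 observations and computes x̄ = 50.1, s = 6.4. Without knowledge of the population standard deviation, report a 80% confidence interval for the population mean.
(48.90, 51.30)

t-interval (σ unknown):
df = n - 1 = 47
t* = 1.300 for 80% confidence

Margin of error = t* · s/√n = 1.300 · 6.4/√48 = 1.20

CI: (48.90, 51.30)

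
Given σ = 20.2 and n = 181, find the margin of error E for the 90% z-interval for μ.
Margin of error = 2.47

Margin of error = z* · σ/√n
= 1.645 · 20.2/√181
= 1.645 · 20.2/13.4536
= 2.47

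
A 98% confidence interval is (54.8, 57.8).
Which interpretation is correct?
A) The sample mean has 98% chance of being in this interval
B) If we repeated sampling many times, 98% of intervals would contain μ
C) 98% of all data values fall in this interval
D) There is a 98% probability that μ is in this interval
B

A) Wrong — x̄ is observed and sits in the interval by construction.
B) Correct — this is the frequentist long-run coverage interpretation.
C) Wrong — a CI is about the parameter μ, not individual data values.
D) Wrong — μ is fixed; the randomness lives in the interval, not in μ.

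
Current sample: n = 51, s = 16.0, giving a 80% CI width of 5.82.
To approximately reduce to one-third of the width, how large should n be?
n ≈ 459

CI width ∝ 1/√n
To reduce width by factor 3, need √n to grow by 3 → need 3² = 9 times as many samples.

Current: n = 51, width = 5.82
New: n = 459, width ≈ 1.92

Width reduced by factor of 5.82/1.92 = 3.03.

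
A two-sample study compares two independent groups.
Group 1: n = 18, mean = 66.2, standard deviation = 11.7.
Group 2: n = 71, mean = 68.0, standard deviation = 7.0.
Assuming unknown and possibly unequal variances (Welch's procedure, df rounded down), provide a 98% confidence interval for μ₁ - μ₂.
(-9.08, 5.48)

Difference: x̄₁ - x̄₂ = -1.80
SE = √(s₁²/n₁ + s₂²/n₂) = √(11.7²/18 + 7.0²/71) = 2.8801
df = 20.19 → 20 (Welch–Satterthwaite, rounded down)
t* = 2.528

CI: -1.80 ± 2.528 · 2.8801 = -1.80 ± 7.28 = (-9.08, 5.48)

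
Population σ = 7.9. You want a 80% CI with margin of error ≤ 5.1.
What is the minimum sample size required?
n ≥ 4

For margin E ≤ 5.1:
n ≥ (z* · σ / E)²
n ≥ (1.282 · 7.9 / 5.1)²
n ≥ 3.94

Minimum n = 4 (rounding up)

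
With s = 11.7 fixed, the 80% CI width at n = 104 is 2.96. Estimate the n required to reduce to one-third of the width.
n ≈ 936

CI width ∝ 1/√n
To reduce width by factor 3, need √n to grow by 3 → need 3² = 9 times as many samples.

Current: n = 104, width = 2.96
New: n = 936, width ≈ 0.98

Width reduced by factor of 2.96/0.98 = 3.02.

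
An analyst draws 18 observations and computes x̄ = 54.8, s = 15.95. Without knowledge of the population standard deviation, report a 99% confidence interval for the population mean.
(43.91, 65.69)

t-interval (σ unknown):
df = n - 1 = 17
t* = 2.898 for 99% confidence

Margin of error = t* · s/√n = 2.898 · 15.95/√18 = 10.89

CI: (43.91, 65.69)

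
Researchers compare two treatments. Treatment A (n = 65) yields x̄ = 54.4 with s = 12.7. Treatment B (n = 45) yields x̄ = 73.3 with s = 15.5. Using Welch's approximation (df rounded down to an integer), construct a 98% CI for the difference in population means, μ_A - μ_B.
(-25.54, -12.26)

Difference: x̄₁ - x̄₂ = -18.90
SE = √(s₁²/n₁ + s₂²/n₂) = √(12.7²/65 + 15.5²/45) = 2.7965
df = 82.20 → 82 (Welch–Satterthwaite, rounded down)
t* = 2.373

CI: -18.90 ± 2.373 · 2.7965 = -18.90 ± 6.64 = (-25.54, -12.26)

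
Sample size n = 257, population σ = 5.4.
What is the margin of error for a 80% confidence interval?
Margin of error = 0.43

Margin of error = z* · σ/√n
= 1.282 · 5.4/√257
= 1.282 · 5.4/16.0312
= 0.43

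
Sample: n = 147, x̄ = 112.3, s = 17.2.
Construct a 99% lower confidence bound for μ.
μ ≥ 108.96

Lower bound (one-sided):
t* = 2.352 (one-sided for 99%)
Lower bound = x̄ - t* · s/√n = 112.3 - 2.352 · 17.2/√147 = 108.96

We are 99% confident that μ ≥ 108.96.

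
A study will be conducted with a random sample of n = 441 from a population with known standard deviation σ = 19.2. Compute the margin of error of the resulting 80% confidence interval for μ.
Margin of error = 1.17

Margin of error = z* · σ/√n
= 1.282 · 19.2/√441
= 1.282 · 19.2/21.0000
= 1.17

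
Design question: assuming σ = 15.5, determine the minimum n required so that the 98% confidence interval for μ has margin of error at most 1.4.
n ≥ 664

For margin E ≤ 1.4:
n ≥ (z* · σ / E)²
n ≥ (2.326 · 15.5 / 1.4)²
n ≥ 663.17

Minimum n = 664 (rounding up)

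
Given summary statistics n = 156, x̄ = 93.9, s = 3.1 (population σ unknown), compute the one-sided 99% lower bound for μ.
μ ≥ 93.32

Lower bound (one-sided):
t* = 2.351 (one-sided for 99%)
Lower bound = x̄ - t* · s/√n = 93.9 - 2.351 · 3.1/√156 = 93.32

We are 99% confident that μ ≥ 93.32.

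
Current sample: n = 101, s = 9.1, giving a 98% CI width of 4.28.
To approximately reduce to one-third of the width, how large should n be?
n ≈ 909

CI width ∝ 1/√n
To reduce width by factor 3, need √n to grow by 3 → need 3² = 9 times as many samples.

Current: n = 101, width = 4.28
New: n = 909, width ≈ 1.41

Width reduced by factor of 4.28/1.41 = 3.04.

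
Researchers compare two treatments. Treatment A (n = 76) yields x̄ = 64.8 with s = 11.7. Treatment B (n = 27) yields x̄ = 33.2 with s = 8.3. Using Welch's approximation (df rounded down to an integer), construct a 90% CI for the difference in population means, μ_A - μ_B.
(28.12, 35.08)

Difference: x̄₁ - x̄₂ = 31.60
SE = √(s₁²/n₁ + s₂²/n₂) = √(11.7²/76 + 8.3²/27) = 2.0863
df = 64.52 → 64 (Welch–Satterthwaite, rounded down)
t* = 1.669

CI: 31.60 ± 1.669 · 2.0863 = 31.60 ± 3.48 = (28.12, 35.08)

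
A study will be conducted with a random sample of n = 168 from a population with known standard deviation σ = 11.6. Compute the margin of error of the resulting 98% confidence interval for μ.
Margin of error = 2.08

Margin of error = z* · σ/√n
= 2.326 · 11.6/√168
= 2.326 · 11.6/12.9615
= 2.08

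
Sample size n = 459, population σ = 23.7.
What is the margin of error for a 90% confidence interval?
Margin of error = 1.82

Margin of error = z* · σ/√n
= 1.645 · 23.7/√459
= 1.645 · 23.7/21.4243
= 1.82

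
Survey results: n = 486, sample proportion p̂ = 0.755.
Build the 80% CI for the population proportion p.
(0.730, 0.780)

Proportion CI:
SE = √(p̂(1-p̂)/n) = √(0.755 · 0.245 / 486) = 0.01951

z* = 1.282
Margin = z* · SE = 1.282 · 0.01951 = 0.0250

CI: 0.755 ± 0.0250 = (0.730, 0.780)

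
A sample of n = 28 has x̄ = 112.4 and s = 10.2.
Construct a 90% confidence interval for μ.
(109.12, 115.68)

t-interval (σ unknown):
df = n - 1 = 27
t* = 1.703 for 90% confidence

Margin of error = t* · s/√n = 1.703 · 10.2/√28 = 3.28

CI: (109.12, 115.68)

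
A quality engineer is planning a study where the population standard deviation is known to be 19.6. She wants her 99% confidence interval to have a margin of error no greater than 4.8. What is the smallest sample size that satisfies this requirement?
n ≥ 111

For margin E ≤ 4.8:
n ≥ (z* · σ / E)²
n ≥ (2.576 · 19.6 / 4.8)²
n ≥ 110.64

Minimum n = 111 (rounding up)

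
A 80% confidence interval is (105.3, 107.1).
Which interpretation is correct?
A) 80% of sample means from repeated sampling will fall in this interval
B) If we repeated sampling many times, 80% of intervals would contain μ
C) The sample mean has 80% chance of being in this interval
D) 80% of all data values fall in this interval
B

A) Wrong — coverage applies to intervals containing μ, not to future x̄ values.
B) Correct — this is the frequentist long-run coverage interpretation.
C) Wrong — x̄ is observed and sits in the interval by construction.
D) Wrong — a CI is about the parameter μ, not individual data values.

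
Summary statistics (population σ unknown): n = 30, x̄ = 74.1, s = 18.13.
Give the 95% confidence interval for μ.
(67.33, 80.87)

t-interval (σ unknown):
df = n - 1 = 29
t* = 2.045 for 95% confidence

Margin of error = t* · s/√n = 2.045 · 18.13/√30 = 6.77

CI: (67.33, 80.87)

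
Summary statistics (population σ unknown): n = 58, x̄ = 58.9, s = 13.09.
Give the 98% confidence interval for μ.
(54.79, 63.01)

t-interval (σ unknown):
df = n - 1 = 57
t* = 2.394 for 98% confidence

Margin of error = t* · s/√n = 2.394 · 13.09/√58 = 4.11

CI: (54.79, 63.01)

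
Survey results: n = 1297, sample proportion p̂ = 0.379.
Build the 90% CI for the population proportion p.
(0.357, 0.401)

Proportion CI:
SE = √(p̂(1-p̂)/n) = √(0.379 · 0.621 / 1297) = 0.01347

z* = 1.645
Margin = z* · SE = 1.645 · 0.01347 = 0.0222

CI: 0.379 ± 0.0222 = (0.357, 0.401)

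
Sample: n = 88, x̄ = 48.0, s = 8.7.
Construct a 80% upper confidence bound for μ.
μ ≤ 48.78

Upper bound (one-sided):
t* = 0.846 (one-sided for 80%)
Upper bound = x̄ + t* · s/√n = 48.0 + 0.846 · 8.7/√88 = 48.78

We are 80% confident that μ ≤ 48.78.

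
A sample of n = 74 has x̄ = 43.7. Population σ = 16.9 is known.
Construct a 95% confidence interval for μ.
(39.85, 47.55)

z-interval (σ known):
z* = 1.960 for 95% confidence

Margin of error = z* · σ/√n = 1.960 · 16.9/√74 = 3.85

CI: (43.7 - 3.85, 43.7 + 3.85) = (39.85, 47.55)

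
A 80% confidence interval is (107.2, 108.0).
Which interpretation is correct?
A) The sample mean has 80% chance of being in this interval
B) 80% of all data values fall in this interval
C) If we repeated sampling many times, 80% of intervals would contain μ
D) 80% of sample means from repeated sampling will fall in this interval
C

A) Wrong — x̄ is observed and sits in the interval by construction.
B) Wrong — a CI is about the parameter μ, not individual data values.
C) Correct — this is the frequentist long-run coverage interpretation.
D) Wrong — coverage applies to intervals containing μ, not to future x̄ values.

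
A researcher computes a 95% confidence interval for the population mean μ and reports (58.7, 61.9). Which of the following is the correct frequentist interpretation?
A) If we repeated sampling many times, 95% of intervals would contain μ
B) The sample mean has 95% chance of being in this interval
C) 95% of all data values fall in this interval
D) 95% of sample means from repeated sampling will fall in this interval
A

A) Correct — this is the frequentist long-run coverage interpretation.
B) Wrong — x̄ is observed and sits in the interval by construction.
C) Wrong — a CI is about the parameter μ, not individual data values.
D) Wrong — coverage applies to intervals containing μ, not to future x̄ values.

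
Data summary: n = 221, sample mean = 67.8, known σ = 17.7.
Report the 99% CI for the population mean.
(64.73, 70.87)

z-interval (σ known):
z* = 2.576 for 99% confidence

Margin of error = z* · σ/√n = 2.576 · 17.7/√221 = 3.07

CI: (67.8 - 3.07, 67.8 + 3.07) = (64.73, 70.87)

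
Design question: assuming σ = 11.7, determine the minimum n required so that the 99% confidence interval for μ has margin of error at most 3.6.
n ≥ 71

For margin E ≤ 3.6:
n ≥ (z* · σ / E)²
n ≥ (2.576 · 11.7 / 3.6)²
n ≥ 70.09

Minimum n = 71 (rounding up)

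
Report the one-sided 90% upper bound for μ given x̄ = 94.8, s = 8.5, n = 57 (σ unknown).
μ ≤ 96.26

Upper bound (one-sided):
t* = 1.297 (one-sided for 90%)
Upper bound = x̄ + t* · s/√n = 94.8 + 1.297 · 8.5/√57 = 96.26

We are 90% confident that μ ≤ 96.26.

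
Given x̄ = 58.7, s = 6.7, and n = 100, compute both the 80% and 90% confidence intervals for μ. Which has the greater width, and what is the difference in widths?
90% CI is wider by 0.49

df = 99
80% CI: t* = 1.290, (57.84, 59.56), width = 2 · t* · s/√n = 1.73
90% CI: t* = 1.660, (57.59, 59.81), width = 2 · t* · s/√n = 2.22

The 90% CI is wider by 2.22 - 1.73 = 0.49.
Higher confidence requires a wider interval.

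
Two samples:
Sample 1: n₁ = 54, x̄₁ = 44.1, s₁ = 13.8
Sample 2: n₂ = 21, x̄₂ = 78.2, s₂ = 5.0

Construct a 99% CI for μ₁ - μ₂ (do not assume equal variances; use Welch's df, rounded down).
(-39.85, -28.35)

Difference: x̄₁ - x̄₂ = -34.10
SE = √(s₁²/n₁ + s₂²/n₂) = √(13.8²/54 + 5.0²/21) = 2.1719
df = 72.83 → 72 (Welch–Satterthwaite, rounded down)
t* = 2.646

CI: -34.10 ± 2.646 · 2.1719 = -34.10 ± 5.75 = (-39.85, -28.35)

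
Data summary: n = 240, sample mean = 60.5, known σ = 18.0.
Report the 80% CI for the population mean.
(59.01, 61.99)

z-interval (σ known):
z* = 1.282 for 80% confidence

Margin of error = z* · σ/√n = 1.282 · 18.0/√240 = 1.49

CI: (60.5 - 1.49, 60.5 + 1.49) = (59.01, 61.99)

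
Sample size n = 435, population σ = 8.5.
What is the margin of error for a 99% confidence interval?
Margin of error = 1.05

Margin of error = z* · σ/√n
= 2.576 · 8.5/√435
= 2.576 · 8.5/20.8567
= 1.05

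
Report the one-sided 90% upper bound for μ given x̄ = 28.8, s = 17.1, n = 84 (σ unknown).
μ ≤ 31.21

Upper bound (one-sided):
t* = 1.292 (one-sided for 90%)
Upper bound = x̄ + t* · s/√n = 28.8 + 1.292 · 17.1/√84 = 31.21

We are 90% confident that μ ≤ 31.21.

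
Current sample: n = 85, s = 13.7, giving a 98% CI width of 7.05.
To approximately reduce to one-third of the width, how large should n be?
n ≈ 765

CI width ∝ 1/√n
To reduce width by factor 3, need √n to grow by 3 → need 3² = 9 times as many samples.

Current: n = 85, width = 7.05
New: n = 765, width ≈ 2.31

Width reduced by factor of 7.05/2.31 = 3.05.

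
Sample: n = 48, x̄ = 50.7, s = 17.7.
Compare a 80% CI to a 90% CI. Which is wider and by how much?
90% CI is wider by 1.93

df = 47
80% CI: t* = 1.300, (47.38, 54.02), width = 2 · t* · s/√n = 6.64
90% CI: t* = 1.678, (46.41, 54.99), width = 2 · t* · s/√n = 8.57

The 90% CI is wider by 8.57 - 6.64 = 1.93.
Higher confidence requires a wider interval.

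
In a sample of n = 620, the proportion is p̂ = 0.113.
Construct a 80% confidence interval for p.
(0.097, 0.129)

Proportion CI:
SE = √(p̂(1-p̂)/n) = √(0.113 · 0.887 / 620) = 0.01271

z* = 1.282
Margin = z* · SE = 1.282 · 0.01271 = 0.0163

CI: 0.113 ± 0.0163 = (0.097, 0.129)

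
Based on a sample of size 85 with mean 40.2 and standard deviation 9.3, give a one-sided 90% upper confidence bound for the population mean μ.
μ ≤ 41.50

Upper bound (one-sided):
t* = 1.292 (one-sided for 90%)
Upper bound = x̄ + t* · s/√n = 40.2 + 1.292 · 9.3/√85 = 41.50

We are 90% confident that μ ≤ 41.50.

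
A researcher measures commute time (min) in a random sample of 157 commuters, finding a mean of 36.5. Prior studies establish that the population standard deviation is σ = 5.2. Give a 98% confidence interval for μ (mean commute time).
(35.53, 37.47)

z-interval (σ known):
z* = 2.326 for 98% confidence

Margin of error = z* · σ/√n = 2.326 · 5.2/√157 = 0.97

CI: (36.5 - 0.97, 36.5 + 0.97) = (35.53, 37.47)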